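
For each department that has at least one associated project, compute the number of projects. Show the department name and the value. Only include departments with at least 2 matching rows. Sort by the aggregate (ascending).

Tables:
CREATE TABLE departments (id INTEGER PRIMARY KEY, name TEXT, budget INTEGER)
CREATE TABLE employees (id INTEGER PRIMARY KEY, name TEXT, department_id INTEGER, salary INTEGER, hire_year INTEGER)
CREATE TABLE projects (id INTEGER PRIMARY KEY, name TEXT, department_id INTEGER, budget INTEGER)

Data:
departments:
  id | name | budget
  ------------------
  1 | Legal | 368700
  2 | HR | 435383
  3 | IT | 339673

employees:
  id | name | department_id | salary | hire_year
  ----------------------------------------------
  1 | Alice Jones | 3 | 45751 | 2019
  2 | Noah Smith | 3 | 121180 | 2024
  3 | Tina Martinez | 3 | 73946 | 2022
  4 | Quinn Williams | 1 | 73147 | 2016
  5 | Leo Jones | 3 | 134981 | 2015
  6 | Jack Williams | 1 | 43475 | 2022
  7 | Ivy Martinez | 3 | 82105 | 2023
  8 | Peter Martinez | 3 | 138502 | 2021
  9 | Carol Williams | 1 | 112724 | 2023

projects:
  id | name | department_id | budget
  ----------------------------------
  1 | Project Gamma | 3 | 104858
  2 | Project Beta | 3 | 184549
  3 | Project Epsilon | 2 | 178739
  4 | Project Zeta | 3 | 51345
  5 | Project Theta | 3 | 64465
SELECT p.name, COUNT(*) AS n FROM projects c JOIN departments p ON c.department_id = p.id GROUP BY p.id, p.name HAVING COUNT(*) >= 2 ORDER BY n ASC

Execution result:
name | n
IT | 4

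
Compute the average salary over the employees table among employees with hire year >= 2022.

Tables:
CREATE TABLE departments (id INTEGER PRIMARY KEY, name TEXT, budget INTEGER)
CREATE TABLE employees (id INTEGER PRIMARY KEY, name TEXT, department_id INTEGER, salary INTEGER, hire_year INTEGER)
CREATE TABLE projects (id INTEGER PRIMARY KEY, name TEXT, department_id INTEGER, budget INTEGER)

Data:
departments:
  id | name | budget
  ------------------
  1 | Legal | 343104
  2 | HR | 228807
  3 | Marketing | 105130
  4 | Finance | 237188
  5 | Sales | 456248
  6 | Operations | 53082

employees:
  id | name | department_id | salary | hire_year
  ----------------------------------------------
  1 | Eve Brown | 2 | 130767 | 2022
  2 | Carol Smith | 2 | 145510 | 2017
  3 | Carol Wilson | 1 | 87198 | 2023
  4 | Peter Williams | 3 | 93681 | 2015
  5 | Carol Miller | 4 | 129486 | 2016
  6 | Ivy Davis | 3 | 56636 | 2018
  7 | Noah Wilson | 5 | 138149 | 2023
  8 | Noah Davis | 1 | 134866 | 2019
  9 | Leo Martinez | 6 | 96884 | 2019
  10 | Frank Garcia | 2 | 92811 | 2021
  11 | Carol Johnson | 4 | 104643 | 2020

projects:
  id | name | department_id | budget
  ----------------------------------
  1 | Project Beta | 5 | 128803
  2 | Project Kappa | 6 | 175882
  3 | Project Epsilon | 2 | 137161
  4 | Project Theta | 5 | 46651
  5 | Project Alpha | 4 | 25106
SELECT AVG(salary) FROM employees WHERE hire_year >= 2022

Execution result:
118704.67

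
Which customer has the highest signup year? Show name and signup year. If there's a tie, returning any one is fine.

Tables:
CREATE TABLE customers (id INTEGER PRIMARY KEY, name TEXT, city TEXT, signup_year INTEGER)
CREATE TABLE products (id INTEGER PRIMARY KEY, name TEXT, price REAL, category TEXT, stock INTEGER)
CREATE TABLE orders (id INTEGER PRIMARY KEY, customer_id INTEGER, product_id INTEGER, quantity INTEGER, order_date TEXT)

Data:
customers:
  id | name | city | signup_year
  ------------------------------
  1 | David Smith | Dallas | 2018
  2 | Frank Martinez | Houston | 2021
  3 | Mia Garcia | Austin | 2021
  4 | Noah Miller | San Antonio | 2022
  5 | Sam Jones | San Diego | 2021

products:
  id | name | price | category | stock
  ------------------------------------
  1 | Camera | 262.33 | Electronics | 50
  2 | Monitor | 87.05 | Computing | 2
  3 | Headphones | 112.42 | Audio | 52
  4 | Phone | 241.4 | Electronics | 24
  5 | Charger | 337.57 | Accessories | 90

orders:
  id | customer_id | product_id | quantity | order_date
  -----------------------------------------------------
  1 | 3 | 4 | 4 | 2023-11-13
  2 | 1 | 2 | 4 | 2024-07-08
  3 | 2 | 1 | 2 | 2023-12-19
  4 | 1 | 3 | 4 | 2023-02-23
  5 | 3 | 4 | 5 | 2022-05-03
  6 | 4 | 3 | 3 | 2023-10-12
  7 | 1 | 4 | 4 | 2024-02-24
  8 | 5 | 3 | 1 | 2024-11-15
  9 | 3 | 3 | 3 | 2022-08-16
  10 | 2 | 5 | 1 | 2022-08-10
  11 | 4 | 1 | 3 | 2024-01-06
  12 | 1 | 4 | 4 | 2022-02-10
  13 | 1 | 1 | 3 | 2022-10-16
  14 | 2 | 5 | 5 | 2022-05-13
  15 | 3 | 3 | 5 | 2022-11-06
SELECT name, signup_year FROM customers ORDER BY signup_year DESC LIMIT 1

Execution result:
name | signup_year
Noah Miller | 2022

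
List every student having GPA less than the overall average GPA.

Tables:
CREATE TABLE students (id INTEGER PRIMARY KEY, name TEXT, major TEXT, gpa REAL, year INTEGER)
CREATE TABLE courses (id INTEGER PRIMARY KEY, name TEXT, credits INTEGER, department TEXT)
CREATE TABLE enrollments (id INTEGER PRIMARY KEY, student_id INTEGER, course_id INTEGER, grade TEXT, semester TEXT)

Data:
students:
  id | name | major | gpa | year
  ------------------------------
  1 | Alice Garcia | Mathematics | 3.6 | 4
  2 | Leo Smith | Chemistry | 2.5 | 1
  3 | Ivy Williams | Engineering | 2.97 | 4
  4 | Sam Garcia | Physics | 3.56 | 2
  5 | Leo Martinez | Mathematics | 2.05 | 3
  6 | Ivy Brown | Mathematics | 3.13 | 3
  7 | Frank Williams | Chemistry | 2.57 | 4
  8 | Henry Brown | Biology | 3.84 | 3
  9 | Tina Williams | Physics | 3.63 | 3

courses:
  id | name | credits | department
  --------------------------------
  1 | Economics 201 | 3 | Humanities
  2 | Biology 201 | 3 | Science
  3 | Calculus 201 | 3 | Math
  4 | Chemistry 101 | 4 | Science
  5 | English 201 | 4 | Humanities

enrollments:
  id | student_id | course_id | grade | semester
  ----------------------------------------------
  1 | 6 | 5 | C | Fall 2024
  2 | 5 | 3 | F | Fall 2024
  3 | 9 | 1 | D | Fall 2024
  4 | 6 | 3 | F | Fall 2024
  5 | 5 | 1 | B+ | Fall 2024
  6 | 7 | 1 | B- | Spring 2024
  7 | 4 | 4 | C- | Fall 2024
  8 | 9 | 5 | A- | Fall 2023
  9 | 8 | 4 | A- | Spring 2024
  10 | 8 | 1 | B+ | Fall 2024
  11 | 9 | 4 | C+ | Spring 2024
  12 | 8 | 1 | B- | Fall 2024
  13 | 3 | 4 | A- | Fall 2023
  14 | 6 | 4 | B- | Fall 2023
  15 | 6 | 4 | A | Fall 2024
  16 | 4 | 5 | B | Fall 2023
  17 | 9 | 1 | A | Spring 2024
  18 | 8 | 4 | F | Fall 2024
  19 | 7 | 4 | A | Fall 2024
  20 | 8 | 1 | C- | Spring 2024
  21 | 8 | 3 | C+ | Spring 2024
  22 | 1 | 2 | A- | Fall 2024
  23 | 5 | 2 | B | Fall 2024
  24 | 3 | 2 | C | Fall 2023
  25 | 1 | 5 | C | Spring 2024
SELECT name, gpa FROM students WHERE gpa < (SELECT AVG(gpa) FROM students)

Execution result:
name | gpa
Leo Smith | 2.50
Ivy Williams | 2.97
Leo Martinez | 2.05
Frank Williams | 2.57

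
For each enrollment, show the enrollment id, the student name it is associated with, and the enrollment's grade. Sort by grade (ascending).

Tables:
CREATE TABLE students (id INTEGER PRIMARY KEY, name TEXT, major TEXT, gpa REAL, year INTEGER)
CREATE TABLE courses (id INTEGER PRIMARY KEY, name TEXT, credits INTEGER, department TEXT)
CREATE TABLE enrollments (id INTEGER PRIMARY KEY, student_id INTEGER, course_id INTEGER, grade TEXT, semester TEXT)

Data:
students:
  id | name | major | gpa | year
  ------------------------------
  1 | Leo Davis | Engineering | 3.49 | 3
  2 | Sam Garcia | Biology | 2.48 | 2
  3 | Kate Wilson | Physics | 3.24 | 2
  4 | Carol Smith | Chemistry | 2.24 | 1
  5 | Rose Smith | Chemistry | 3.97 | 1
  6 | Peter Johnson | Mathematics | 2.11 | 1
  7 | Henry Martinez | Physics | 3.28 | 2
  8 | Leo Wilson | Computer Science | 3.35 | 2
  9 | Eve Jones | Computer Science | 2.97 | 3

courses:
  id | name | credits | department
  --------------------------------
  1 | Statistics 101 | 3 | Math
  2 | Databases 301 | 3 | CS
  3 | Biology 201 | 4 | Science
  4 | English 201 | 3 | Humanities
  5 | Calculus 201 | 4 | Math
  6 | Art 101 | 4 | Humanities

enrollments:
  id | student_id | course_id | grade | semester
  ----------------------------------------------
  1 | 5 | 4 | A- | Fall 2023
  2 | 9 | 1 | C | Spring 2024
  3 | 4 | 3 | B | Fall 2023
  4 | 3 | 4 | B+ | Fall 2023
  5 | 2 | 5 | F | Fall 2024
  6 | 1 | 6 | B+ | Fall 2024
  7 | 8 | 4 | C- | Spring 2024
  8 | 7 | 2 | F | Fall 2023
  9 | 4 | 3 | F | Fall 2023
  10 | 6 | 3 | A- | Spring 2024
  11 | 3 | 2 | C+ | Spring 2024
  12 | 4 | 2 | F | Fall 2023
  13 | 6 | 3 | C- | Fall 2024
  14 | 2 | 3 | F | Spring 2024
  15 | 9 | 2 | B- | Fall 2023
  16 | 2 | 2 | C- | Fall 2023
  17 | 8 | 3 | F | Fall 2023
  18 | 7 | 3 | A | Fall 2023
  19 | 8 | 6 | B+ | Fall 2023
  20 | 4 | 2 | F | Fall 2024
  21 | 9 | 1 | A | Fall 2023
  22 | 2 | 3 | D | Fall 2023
SELECT c.id, p.name AS student, c.grade FROM enrollments c JOIN students p ON c.student_id = p.id ORDER BY c.grade ASC

Execution result:
id | student | grade
18 | Henry Martinez | A
21 | Eve Jones | A
1 | Rose Smith | A-
10 | Peter Johnson | A-
3 | Carol Smith | B
4 | Kate Wilson | B+
6 | Leo Davis | B+
19 | Leo Wilson | B+
15 | Eve Jones | B-
2 | Eve Jones | C
11 | Kate Wilson | C+
7 | Leo Wilson | C-
13 | Peter Johnson | C-
16 | Sam Garcia | C-
22 | Sam Garcia | D
5 | Sam Garcia | F
8 | Henry Martinez | F
9 | Carol Smith | F
12 | Carol Smith | F
14 | Sam Garcia | F
17 | Leo Wilson | F
20 | Carol Smith | F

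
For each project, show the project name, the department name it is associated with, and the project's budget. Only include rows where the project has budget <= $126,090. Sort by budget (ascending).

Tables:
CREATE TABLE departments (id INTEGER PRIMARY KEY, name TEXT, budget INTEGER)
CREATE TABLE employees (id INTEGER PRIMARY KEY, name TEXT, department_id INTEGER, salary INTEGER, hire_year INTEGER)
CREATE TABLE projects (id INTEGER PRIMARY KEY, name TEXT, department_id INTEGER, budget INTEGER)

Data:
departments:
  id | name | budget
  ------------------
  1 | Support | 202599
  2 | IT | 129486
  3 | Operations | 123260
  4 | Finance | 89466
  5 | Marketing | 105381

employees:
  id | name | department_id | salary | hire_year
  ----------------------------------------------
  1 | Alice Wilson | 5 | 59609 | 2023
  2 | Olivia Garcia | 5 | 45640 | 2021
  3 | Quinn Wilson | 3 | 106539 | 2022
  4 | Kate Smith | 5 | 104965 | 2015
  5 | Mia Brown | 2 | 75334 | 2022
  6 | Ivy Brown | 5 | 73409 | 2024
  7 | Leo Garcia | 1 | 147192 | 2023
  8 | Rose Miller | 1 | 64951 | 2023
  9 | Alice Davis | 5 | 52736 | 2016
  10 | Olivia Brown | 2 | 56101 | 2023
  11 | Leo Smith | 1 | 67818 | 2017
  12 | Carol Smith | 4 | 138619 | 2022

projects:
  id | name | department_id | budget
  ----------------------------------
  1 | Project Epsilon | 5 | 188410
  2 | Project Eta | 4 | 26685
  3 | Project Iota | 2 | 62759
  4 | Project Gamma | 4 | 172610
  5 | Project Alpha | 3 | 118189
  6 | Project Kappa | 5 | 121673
SELECT c.name, p.name AS department, c.budget FROM projects c JOIN departments p ON c.department_id = p.id WHERE c.budget <= 126090 ORDER BY c.budget ASC

Execution result:
name | department | budget
Project Eta | Finance | 26685
Project Iota | IT | 62759
Project Alpha | Operations | 118189
Project Kappa | Marketing | 121673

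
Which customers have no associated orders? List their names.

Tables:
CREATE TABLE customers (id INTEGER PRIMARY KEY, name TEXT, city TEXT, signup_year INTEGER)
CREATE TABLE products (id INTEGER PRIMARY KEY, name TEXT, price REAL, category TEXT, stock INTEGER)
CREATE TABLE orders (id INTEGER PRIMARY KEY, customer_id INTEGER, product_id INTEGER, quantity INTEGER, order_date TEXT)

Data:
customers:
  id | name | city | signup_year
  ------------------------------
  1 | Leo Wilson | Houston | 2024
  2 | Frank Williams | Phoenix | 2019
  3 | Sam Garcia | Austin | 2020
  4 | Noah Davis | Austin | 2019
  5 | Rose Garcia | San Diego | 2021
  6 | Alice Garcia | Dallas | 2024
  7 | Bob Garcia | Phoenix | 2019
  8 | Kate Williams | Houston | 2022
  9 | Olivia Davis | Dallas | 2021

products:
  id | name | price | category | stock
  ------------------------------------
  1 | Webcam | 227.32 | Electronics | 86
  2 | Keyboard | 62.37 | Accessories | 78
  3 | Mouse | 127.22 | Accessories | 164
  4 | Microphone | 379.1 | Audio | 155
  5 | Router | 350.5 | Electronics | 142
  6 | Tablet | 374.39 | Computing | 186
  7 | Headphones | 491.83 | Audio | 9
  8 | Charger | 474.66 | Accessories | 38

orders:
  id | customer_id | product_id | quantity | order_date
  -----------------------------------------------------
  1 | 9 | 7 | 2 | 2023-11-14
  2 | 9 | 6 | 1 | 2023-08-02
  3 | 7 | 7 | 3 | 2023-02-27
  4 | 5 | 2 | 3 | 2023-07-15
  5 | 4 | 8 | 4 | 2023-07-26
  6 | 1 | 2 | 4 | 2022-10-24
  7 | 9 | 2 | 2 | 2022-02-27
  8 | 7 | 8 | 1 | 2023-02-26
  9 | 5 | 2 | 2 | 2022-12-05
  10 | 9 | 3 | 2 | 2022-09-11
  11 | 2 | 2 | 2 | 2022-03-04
SELECT p.name FROM customers p LEFT JOIN orders c ON c.customer_id = p.id WHERE c.id IS NULL

Execution result:
name
Sam Garcia
Alice Garcia
Kate Williams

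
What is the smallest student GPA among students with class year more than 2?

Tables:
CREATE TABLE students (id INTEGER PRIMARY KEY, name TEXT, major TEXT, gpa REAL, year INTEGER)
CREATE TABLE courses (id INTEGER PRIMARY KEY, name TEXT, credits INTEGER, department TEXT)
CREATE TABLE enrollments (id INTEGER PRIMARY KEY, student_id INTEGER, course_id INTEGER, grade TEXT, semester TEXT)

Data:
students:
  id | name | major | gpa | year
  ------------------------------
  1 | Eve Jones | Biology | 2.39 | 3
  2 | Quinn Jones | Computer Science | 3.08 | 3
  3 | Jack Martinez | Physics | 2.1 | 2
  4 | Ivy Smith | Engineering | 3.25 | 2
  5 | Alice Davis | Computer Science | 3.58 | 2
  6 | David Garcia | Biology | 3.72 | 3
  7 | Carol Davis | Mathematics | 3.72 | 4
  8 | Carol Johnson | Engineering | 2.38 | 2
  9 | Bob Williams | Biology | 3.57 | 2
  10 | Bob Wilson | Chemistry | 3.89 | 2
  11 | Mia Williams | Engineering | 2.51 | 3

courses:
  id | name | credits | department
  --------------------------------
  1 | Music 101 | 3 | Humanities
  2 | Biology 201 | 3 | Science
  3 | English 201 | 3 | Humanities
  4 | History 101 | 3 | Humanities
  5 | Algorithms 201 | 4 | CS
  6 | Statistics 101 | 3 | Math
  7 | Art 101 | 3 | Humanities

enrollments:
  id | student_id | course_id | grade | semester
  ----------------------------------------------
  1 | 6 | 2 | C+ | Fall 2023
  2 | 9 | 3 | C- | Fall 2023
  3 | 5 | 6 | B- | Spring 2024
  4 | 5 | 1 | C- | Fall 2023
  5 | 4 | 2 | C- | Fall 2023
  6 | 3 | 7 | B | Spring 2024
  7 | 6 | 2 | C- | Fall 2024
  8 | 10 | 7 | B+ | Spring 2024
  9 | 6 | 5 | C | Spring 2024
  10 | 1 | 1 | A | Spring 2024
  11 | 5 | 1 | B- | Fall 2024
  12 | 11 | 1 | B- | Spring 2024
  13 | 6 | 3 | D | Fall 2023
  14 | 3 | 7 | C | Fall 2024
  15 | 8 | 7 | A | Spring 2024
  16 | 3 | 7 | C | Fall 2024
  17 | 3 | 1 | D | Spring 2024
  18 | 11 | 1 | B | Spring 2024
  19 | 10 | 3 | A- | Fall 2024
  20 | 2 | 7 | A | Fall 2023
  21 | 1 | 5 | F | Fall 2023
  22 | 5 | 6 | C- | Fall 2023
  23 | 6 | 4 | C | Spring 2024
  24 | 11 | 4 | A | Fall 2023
SELECT MIN(gpa) FROM students WHERE year > 2

Execution result:
2.39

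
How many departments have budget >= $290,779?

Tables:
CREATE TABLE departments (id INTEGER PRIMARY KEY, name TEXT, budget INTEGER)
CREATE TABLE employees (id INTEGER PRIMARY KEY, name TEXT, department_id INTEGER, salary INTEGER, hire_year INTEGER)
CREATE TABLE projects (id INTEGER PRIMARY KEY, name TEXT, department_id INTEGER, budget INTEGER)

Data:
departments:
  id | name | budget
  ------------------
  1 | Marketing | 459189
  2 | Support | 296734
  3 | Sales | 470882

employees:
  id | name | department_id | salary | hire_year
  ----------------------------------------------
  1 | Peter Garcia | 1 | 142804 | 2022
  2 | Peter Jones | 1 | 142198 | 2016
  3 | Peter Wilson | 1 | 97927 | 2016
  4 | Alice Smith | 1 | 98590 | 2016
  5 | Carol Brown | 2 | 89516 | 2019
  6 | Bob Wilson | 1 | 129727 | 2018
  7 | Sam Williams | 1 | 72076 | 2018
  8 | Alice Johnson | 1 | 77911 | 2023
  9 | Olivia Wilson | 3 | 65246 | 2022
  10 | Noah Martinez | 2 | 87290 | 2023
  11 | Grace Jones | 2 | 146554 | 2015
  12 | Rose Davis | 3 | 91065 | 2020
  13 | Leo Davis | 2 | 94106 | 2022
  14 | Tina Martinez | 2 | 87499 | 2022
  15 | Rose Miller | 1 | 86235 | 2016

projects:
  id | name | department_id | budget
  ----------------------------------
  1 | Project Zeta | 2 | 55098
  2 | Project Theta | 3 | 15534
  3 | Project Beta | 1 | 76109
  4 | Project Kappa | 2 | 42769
SELECT COUNT(*) FROM departments WHERE budget >= 290779

Execution result:
3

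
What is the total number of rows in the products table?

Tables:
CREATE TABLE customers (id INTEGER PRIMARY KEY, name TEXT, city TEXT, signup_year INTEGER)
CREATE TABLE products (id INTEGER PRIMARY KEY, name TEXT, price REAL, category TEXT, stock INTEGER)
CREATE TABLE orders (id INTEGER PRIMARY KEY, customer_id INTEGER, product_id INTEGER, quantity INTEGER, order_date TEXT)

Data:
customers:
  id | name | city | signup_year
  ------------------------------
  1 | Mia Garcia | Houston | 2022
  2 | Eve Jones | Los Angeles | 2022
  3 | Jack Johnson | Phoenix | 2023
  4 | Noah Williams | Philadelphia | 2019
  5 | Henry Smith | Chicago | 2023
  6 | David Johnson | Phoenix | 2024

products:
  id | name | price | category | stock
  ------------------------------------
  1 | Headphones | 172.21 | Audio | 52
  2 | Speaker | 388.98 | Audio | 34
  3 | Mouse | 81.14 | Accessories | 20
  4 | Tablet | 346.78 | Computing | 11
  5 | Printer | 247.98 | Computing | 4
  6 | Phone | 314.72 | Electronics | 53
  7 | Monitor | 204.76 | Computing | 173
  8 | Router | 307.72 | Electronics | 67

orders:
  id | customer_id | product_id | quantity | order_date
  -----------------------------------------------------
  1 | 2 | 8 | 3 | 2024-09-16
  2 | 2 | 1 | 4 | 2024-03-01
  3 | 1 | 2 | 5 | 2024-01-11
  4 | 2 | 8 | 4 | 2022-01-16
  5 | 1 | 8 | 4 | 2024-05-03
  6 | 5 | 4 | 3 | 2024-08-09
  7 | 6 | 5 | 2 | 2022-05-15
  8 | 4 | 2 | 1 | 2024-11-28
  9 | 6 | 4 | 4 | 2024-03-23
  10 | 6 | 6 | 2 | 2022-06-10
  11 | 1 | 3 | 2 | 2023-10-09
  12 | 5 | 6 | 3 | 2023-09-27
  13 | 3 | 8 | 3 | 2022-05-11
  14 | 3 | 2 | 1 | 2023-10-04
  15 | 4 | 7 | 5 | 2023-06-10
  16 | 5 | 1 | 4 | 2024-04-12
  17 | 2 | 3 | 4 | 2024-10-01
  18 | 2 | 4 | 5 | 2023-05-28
SELECT COUNT(*) FROM products

Execution result:
8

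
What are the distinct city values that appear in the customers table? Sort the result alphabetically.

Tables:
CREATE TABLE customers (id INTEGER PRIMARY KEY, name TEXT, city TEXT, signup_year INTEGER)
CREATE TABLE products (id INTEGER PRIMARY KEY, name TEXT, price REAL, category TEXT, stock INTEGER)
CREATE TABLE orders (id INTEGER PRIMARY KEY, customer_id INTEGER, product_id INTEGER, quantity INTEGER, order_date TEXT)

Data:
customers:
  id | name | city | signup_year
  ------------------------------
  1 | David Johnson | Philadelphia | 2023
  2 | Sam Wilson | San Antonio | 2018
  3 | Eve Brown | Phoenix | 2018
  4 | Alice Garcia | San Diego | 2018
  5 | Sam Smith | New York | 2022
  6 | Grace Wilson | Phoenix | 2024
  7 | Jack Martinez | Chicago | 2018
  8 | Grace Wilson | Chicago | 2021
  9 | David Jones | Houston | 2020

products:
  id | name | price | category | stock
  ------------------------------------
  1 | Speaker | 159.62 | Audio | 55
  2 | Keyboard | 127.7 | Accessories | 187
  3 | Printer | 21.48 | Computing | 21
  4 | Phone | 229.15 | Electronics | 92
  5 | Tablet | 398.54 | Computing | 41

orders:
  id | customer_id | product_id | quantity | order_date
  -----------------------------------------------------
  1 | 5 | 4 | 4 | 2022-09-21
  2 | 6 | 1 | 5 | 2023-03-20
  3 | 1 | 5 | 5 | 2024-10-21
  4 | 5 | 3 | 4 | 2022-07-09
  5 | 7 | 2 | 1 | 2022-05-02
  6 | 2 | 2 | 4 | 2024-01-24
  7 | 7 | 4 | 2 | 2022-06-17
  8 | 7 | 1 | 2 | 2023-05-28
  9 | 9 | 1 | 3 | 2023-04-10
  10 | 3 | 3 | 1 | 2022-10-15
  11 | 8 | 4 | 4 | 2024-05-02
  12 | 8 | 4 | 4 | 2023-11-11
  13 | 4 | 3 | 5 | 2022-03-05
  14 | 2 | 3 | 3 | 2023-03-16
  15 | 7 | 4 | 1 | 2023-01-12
SELECT DISTINCT city FROM customers ORDER BY city

Execution result:
city
Chicago
Houston
New York
Philadelphia
Phoenix
San Antonio
San Diego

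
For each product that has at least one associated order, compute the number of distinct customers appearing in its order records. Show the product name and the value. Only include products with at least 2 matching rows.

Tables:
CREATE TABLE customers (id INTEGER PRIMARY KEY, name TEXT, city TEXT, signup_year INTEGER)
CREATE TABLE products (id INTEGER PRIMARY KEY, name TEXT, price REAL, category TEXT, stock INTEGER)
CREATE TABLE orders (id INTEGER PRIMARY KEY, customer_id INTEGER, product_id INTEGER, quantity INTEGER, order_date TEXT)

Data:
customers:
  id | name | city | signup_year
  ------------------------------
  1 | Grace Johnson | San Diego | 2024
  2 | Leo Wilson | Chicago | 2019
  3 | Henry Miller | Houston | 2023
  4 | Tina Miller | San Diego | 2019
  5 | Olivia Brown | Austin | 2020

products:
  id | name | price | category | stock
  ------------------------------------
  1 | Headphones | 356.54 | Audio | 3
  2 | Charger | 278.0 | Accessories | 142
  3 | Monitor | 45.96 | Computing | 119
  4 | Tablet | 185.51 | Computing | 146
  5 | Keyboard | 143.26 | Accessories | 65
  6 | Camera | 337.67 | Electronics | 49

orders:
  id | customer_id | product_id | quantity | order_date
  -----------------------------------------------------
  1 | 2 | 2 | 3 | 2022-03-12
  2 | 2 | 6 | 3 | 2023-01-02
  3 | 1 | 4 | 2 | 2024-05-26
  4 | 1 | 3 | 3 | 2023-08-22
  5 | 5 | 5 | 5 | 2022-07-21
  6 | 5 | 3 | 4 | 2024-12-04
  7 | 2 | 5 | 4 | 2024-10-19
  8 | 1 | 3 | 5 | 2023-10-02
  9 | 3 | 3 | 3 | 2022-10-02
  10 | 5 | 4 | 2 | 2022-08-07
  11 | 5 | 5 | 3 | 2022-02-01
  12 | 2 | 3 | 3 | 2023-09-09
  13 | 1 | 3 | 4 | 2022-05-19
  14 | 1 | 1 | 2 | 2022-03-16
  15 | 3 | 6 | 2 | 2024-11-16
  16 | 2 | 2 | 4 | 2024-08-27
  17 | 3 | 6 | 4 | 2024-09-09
SELECT p.name, COUNT(DISTINCT c.customer_id) AS distinct_customer_count FROM orders c JOIN products p ON c.product_id = p.id GROUP BY p.id, p.name HAVING COUNT(*) >= 2

Execution result:
name | distinct_customer_count
Charger | 1
Monitor | 4
Tablet | 2
Keyboard | 2
Camera | 2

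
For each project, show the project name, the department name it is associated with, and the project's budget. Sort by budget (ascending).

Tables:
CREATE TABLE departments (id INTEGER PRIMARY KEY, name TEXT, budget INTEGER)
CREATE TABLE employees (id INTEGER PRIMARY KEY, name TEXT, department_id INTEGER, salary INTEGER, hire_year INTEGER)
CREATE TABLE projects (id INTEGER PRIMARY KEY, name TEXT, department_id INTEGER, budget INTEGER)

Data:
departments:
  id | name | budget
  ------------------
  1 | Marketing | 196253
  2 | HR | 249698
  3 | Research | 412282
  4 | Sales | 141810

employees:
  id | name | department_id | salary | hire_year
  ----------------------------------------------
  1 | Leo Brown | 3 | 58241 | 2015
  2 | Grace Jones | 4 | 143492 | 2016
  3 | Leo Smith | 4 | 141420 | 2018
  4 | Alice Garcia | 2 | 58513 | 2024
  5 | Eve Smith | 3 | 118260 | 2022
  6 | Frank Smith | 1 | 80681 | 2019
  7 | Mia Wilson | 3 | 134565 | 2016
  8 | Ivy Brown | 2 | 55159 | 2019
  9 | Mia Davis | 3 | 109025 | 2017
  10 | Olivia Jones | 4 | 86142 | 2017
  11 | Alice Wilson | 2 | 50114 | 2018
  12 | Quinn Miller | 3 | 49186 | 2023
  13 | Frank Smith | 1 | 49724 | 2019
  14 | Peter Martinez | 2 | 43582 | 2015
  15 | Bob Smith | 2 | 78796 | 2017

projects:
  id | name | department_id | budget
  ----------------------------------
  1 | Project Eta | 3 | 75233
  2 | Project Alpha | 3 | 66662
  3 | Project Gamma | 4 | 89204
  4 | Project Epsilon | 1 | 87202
SELECT c.name, p.name AS department, c.budget FROM projects c JOIN departments p ON c.department_id = p.id ORDER BY c.budget ASC

Execution result:
name | department | budget
Project Alpha | Research | 66662
Project Eta | Research | 75233
Project Epsilon | Marketing | 87202
Project Gamma | Sales | 89204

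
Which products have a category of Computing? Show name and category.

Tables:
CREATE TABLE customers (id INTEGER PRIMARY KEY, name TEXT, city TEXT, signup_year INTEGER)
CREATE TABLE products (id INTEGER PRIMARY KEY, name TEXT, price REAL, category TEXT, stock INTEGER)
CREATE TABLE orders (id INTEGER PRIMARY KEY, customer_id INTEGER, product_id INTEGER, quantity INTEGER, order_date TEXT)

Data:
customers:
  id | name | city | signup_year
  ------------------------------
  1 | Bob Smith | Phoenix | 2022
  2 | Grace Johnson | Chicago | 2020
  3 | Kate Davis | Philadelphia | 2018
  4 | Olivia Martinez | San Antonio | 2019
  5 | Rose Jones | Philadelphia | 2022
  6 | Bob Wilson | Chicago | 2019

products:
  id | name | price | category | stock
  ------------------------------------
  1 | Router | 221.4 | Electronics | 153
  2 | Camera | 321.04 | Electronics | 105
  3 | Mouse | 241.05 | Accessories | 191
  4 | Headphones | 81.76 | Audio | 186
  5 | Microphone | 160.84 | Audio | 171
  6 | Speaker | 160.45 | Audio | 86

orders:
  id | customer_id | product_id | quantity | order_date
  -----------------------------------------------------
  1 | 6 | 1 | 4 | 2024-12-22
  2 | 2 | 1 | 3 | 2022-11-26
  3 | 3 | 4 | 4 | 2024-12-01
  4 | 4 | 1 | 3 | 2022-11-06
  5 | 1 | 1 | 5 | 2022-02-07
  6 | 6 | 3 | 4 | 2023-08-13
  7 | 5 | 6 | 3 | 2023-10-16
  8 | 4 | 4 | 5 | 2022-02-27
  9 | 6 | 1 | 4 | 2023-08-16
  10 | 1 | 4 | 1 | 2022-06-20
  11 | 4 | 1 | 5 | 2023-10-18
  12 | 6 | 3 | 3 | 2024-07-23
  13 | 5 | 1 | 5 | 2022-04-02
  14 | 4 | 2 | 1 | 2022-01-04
SELECT name, category FROM products WHERE category = 'Computing'

Execution result:
(no rows)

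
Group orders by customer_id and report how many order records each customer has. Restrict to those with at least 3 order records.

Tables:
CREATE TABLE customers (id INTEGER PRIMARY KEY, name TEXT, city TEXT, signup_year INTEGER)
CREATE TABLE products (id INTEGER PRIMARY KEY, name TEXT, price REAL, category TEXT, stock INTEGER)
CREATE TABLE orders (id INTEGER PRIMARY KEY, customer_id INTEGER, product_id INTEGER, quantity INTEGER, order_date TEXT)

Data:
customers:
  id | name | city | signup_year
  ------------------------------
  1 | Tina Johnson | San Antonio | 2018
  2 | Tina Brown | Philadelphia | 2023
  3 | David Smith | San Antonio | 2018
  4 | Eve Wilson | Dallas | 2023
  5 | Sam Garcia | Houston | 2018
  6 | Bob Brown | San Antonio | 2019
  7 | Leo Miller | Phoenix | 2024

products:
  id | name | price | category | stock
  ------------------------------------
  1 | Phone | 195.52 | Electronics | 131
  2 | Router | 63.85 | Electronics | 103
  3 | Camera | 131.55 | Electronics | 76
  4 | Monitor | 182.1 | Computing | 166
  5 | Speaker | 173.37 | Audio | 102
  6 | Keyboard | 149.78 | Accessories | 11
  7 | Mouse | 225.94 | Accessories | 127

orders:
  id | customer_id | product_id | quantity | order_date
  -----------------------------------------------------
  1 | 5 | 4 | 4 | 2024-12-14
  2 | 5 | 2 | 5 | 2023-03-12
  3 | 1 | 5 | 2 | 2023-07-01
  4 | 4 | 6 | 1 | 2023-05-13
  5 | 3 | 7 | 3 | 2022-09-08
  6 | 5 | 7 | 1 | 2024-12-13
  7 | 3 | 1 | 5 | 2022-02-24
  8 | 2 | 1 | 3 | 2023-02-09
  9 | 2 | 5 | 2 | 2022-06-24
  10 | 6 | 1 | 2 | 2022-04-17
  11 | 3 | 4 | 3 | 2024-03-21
SELECT customer_id, COUNT(*) AS order_count FROM orders GROUP BY customer_id HAVING COUNT(*) >= 3

Execution result:
customer_id | order_count
3 | 3
5 | 3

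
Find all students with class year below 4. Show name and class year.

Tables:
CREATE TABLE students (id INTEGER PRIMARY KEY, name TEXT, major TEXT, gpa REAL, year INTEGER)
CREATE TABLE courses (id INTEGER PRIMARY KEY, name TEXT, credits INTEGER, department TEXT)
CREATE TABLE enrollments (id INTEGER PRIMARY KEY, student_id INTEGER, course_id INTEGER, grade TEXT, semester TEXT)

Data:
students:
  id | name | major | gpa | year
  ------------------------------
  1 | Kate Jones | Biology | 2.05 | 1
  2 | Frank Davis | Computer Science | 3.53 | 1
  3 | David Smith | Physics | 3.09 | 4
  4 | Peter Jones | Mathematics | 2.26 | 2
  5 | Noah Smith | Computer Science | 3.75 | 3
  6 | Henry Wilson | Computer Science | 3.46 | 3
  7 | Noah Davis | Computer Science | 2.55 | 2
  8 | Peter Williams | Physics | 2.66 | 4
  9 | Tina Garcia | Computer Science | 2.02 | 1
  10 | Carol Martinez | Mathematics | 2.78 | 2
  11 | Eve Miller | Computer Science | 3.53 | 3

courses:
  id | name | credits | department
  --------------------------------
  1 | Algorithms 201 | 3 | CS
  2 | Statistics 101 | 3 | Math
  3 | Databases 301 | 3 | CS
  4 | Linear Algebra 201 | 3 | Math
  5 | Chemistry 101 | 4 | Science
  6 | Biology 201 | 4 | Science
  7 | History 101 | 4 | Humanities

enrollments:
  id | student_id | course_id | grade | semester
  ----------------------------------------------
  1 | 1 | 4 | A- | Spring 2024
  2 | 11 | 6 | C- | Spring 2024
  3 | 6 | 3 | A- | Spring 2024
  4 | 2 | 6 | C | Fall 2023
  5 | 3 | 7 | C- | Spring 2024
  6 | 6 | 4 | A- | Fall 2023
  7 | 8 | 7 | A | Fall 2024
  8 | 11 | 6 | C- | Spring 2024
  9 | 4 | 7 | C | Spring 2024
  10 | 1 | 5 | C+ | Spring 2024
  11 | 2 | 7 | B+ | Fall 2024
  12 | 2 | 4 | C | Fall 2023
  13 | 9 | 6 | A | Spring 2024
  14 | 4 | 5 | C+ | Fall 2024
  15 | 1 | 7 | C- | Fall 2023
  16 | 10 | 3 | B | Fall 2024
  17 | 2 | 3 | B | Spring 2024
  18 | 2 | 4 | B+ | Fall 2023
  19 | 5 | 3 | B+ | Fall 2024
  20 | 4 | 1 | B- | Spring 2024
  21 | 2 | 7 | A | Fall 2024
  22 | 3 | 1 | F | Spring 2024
SELECT name, year FROM students WHERE year < 4

Execution result:
name | year
Kate Jones | 1
Frank Davis | 1
Peter Jones | 2
Noah Smith | 3
Henry Wilson | 3
Noah Davis | 2
Tina Garcia | 1
Carol Martinez | 2
Eve Miller | 3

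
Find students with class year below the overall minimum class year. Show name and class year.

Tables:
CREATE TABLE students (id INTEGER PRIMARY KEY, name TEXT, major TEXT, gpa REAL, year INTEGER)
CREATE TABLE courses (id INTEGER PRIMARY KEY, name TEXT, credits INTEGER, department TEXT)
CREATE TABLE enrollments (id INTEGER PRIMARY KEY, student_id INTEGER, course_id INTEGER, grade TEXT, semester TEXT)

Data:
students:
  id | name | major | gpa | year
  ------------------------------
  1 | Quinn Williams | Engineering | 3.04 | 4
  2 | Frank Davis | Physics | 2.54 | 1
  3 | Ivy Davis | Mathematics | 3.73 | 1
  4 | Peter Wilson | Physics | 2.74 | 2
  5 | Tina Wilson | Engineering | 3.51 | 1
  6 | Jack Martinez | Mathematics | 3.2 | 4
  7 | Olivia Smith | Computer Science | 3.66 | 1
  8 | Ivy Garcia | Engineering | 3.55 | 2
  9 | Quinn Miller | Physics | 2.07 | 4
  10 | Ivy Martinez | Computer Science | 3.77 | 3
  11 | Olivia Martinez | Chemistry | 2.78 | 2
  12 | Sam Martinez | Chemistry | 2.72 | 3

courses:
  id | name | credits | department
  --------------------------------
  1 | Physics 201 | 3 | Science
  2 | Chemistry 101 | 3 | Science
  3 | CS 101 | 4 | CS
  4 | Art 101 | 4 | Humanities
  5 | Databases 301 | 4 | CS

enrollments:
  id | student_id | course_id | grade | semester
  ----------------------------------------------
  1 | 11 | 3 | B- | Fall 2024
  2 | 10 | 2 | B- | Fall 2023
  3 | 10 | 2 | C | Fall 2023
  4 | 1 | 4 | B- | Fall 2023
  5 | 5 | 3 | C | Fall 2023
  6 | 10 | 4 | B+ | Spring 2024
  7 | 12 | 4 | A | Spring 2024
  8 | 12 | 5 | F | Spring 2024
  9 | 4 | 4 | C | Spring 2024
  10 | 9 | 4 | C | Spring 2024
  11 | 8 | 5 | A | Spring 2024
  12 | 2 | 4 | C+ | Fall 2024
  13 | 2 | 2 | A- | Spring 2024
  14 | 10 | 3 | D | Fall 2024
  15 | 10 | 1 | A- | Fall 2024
SELECT name, year FROM students WHERE year < (SELECT MIN(year) FROM students)

Execution result:
(no rows)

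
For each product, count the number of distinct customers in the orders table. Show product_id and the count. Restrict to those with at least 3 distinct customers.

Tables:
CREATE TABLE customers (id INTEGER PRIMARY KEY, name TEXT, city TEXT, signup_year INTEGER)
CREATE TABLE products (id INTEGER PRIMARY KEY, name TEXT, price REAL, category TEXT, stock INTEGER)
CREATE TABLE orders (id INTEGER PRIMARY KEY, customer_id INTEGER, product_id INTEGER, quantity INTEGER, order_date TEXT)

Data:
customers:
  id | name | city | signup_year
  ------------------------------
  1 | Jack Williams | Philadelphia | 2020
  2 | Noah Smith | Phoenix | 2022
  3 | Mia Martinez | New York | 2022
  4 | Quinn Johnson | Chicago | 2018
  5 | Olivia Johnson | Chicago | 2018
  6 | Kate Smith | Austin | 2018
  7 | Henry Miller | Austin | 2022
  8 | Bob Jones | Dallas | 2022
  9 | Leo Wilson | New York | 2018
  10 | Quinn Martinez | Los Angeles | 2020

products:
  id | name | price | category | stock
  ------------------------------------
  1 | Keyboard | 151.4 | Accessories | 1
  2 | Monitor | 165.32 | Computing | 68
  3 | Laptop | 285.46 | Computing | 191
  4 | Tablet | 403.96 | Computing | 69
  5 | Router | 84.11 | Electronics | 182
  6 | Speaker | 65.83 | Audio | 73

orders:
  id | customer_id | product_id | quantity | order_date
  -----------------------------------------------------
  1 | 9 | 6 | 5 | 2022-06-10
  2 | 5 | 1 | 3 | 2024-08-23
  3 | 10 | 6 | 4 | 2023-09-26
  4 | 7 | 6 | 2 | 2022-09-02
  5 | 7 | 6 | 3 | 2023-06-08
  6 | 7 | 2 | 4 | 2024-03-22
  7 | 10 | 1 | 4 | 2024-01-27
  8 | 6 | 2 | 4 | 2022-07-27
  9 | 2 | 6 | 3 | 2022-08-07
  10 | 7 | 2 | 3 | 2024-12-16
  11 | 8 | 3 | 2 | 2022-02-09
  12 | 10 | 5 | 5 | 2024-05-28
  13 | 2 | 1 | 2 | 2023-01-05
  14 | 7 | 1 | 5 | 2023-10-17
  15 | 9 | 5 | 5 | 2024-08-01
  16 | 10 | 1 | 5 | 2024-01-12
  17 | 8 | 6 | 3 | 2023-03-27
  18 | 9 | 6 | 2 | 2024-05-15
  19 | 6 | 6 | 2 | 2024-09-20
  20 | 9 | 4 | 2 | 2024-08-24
SELECT product_id, COUNT(DISTINCT customer_id) AS distinct_customer_count FROM orders GROUP BY product_id HAVING COUNT(DISTINCT customer_id) >= 3

Execution result:
product_id | distinct_customer_count
1 | 4
6 | 6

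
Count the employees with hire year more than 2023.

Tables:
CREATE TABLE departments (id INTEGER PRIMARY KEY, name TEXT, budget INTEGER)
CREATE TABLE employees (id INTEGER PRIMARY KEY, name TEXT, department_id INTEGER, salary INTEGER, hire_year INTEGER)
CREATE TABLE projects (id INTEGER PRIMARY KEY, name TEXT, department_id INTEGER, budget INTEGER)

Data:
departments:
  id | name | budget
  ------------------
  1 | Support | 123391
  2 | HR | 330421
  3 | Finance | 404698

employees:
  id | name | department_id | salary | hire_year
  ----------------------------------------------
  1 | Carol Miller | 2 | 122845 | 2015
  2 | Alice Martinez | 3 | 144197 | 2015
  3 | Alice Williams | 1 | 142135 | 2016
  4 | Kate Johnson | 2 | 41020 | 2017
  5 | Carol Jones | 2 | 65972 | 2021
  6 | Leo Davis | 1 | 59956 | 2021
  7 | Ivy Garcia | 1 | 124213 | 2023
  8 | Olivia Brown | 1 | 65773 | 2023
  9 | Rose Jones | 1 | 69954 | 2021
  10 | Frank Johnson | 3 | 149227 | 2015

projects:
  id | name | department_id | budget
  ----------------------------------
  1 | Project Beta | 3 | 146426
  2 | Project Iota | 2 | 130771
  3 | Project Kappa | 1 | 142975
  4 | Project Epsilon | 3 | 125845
SELECT COUNT(*) FROM employees WHERE hire_year > 2023

Execution result:
0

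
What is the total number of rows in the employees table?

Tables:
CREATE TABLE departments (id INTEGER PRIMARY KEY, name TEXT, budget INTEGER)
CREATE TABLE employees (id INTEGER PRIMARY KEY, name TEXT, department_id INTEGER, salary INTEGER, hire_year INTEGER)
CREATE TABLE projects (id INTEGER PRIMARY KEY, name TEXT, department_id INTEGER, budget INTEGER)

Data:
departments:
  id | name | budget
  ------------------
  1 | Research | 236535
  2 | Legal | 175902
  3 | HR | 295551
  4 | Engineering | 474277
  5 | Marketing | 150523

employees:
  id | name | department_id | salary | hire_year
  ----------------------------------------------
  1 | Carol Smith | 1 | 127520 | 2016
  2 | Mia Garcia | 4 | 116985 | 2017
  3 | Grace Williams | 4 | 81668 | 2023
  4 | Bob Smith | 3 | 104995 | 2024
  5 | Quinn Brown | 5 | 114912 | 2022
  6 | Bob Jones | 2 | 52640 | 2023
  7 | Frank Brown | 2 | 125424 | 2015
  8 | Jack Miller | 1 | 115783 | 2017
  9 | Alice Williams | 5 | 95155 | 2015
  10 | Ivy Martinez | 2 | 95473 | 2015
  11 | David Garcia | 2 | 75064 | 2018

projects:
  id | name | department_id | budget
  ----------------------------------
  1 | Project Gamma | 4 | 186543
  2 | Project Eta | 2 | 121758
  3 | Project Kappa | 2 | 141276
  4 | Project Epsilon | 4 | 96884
SELECT COUNT(*) FROM employees

Execution result:
11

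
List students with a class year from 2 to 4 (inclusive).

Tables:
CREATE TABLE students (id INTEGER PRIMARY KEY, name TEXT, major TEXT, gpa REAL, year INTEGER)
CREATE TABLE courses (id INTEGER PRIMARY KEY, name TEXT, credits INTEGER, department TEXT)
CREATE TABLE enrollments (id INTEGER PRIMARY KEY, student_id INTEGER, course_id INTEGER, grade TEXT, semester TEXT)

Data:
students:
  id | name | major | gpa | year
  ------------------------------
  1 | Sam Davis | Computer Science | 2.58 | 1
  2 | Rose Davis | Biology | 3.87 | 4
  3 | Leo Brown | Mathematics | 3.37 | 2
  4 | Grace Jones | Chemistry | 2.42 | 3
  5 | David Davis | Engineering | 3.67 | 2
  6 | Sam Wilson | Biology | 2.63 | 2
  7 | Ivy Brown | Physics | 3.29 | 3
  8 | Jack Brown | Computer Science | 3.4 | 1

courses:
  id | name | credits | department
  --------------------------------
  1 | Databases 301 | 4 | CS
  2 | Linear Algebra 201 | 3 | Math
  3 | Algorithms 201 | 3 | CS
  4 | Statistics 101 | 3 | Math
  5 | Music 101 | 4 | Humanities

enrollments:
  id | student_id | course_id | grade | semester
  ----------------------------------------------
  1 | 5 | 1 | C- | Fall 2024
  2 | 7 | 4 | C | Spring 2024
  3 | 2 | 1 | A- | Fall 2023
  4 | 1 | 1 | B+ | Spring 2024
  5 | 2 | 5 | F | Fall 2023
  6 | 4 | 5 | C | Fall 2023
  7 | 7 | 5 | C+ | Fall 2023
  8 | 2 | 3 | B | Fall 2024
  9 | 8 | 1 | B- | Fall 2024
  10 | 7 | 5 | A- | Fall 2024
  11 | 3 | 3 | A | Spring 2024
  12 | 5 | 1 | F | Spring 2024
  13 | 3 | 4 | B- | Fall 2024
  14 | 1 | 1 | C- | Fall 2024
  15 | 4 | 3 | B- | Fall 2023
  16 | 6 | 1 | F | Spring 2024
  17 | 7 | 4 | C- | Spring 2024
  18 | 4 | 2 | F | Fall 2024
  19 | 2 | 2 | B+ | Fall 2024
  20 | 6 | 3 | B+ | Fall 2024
SELECT name, year FROM students WHERE year BETWEEN 2 AND 4

Execution result:
name | year
Rose Davis | 4
Leo Brown | 2
Grace Jones | 3
David Davis | 2
Sam Wilson | 2
Ivy Brown | 3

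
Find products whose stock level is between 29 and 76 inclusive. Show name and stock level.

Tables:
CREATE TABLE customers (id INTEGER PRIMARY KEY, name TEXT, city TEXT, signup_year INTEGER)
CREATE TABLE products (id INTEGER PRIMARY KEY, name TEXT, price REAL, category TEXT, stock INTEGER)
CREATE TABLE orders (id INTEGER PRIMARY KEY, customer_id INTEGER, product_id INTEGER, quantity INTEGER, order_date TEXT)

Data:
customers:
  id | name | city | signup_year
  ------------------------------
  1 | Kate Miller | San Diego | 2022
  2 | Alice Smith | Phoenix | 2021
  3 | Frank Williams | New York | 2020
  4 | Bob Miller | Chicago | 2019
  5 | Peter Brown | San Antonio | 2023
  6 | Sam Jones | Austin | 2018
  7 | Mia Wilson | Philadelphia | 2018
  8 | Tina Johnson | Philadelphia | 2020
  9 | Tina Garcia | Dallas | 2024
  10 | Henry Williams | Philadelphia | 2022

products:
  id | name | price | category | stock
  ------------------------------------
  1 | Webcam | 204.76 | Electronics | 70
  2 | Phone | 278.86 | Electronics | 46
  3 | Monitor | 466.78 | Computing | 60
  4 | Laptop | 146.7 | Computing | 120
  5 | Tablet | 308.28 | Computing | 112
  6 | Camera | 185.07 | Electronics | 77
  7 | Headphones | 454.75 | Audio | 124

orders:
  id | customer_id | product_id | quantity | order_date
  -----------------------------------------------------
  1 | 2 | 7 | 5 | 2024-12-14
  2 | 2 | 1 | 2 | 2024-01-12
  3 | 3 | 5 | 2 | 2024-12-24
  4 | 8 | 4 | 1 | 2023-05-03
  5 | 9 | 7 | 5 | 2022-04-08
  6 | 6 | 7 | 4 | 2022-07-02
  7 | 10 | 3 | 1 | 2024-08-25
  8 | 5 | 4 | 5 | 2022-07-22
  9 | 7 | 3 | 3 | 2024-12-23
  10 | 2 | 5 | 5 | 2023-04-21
SELECT name, stock FROM products WHERE stock BETWEEN 29 AND 76

Execution result:
name | stock
Webcam | 70
Phone | 46
Monitor | 60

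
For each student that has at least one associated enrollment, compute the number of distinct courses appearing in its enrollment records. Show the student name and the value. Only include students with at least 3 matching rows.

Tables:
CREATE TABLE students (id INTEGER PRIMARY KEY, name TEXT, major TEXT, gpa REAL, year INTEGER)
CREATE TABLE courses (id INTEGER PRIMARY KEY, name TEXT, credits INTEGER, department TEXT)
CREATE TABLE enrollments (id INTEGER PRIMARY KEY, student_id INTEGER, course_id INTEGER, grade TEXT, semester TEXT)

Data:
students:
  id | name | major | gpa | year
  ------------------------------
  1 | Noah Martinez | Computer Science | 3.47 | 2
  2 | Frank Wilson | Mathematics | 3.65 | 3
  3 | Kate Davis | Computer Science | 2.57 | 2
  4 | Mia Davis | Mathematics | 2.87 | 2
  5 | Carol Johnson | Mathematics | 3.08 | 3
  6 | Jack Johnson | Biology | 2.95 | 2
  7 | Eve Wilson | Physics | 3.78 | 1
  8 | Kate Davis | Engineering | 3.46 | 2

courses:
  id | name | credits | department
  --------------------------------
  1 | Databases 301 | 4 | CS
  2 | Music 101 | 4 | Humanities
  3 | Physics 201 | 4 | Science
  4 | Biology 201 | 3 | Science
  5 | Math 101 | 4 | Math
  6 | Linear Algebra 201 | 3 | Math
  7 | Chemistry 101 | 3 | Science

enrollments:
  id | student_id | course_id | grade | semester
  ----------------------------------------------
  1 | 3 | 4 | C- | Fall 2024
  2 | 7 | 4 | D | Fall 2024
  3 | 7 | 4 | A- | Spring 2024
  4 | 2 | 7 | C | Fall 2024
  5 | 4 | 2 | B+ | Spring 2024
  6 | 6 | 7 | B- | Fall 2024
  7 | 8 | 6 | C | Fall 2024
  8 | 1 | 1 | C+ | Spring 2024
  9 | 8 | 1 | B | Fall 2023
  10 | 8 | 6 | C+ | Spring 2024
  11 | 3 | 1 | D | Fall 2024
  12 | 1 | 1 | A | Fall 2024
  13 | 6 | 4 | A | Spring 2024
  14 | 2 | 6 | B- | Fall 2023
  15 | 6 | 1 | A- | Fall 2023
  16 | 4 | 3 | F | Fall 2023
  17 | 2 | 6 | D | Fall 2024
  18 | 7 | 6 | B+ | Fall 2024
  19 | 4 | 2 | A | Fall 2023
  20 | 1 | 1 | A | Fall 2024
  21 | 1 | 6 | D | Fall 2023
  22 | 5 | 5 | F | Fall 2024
SELECT p.name, COUNT(DISTINCT c.course_id) AS distinct_course_count FROM enrollments c JOIN students p ON c.student_id = p.id GROUP BY p.id, p.name HAVING COUNT(*) >= 3

Execution result:
name | distinct_course_count
Noah Martinez | 2
Frank Wilson | 2
Mia Davis | 2
Jack Johnson | 3
Eve Wilson | 2
Kate Davis | 2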